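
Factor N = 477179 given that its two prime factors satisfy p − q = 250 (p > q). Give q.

Since p = q + 250, we have 477179 = q(q + 250), so q² + 250q − 477179 = 0.
Discriminant: 250² + 4·477179 = 62500 + 1908716 = 1971216; √1971216 = 1404.
q = (−250 + 1404)/2 = 577, and p = q + 250 = 827.
Check: 577 · 827 = 477179.

577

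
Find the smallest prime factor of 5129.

23

5129 is odd.
Digit sum 17, not divisible by 3.
Ends in 9: not divisible by 5.
7: 5129 = 7·732 + 5
11: 5129 = 11·466 + 3
13: 5129 = 13·394 + 7
17: 5129 = 17·301 + 12
19: 5129 = 19·269 + 18
23: 5129 = 23·223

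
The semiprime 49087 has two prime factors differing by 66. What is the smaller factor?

191

Since p = q + 66, we have 49087 = q(q + 66), so q² + 66q − 49087 = 0.
Discriminant: 66² + 4·49087 = 4356 + 196348 = 200704; √200704 = 448.
q = (−66 + 448)/2 = 191, and p = q + 66 = 257.
Check: 191 · 257 = 49087.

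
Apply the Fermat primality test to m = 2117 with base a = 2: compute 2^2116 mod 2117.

2^1 ≡ 2 (mod 2117)
2^2 ≡ 2^2 = 4 ≡ 4 (mod 2117)
2^4 ≡ 4^2 = 16 ≡ 16 (mod 2117)
2^8 ≡ 16^2 = 256 ≡ 256 (mod 2117)
2^16 ≡ 256^2 = 65536 ≡ 2026 (mod 2117)
2^32 ≡ 2026^2 = 4104676 ≡ 1930 (mod 2117)
2^64 ≡ 1930^2 = 3724900 ≡ 1097 (mod 2117)
2^128 ≡ 1097^2 = 1203409 ≡ 953 (mod 2117)
2^256 ≡ 953^2 = 908209 ≡ 16 (mod 2117)
2^512 ≡ 16^2 = 256 ≡ 256 (mod 2117)
2^1024 ≡ 256^2 = 65536 ≡ 2026 (mod 2117)
2^2048 ≡ 2026^2 = 4104676 ≡ 1930 (mod 2117)
2116 = 2048 + 64 + 4 in binary powers of 2.
So 2^2116 ≡ 1930 · 1097 · 16 ≡ 1243 (mod 2117).
Since 1243 ≠ 1, base 2 is a Fermat witness: 2117 is composite.

1243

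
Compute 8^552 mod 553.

22

8^1 ≡ 8 (mod 553)
8^2 ≡ 8^2 = 64 ≡ 64 (mod 553)
8^4 ≡ 64^2 = 4096 ≡ 225 (mod 553)
8^8 ≡ 225^2 = 50625 ≡ 302 (mod 553)
8^16 ≡ 302^2 = 91204 ≡ 512 (mod 553)
8^32 ≡ 512^2 = 262144 ≡ 22 (mod 553)
8^64 ≡ 22^2 = 484 ≡ 484 (mod 553)
8^128 ≡ 484^2 = 234256 ≡ 337 (mod 553)
8^256 ≡ 337^2 = 113569 ≡ 204 (mod 553)
8^512 ≡ 204^2 = 41616 ≡ 141 (mod 553)
552 = 512 + 32 + 8 in binary powers of 2.
So 8^552 ≡ 141 · 22 · 302 ≡ 22 (mod 553).
Since 22 ≠ 1, base 8 is a Fermat witness: 553 is composite.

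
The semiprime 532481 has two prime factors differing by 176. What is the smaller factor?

Since p = q + 176, we have 532481 = q(q + 176), so q² + 176q − 532481 = 0.
Discriminant: 176² + 4·532481 = 30976 + 2129924 = 2160900; √2160900 = 1470.
q = (−176 + 1470)/2 = 647, and p = q + 176 = 823.
Check: 647 · 823 = 532481.

647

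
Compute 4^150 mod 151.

4^1 ≡ 4 (mod 151)
4^2 ≡ 4^2 = 16 ≡ 16 (mod 151)
4^4 ≡ 16^2 = 256 ≡ 105 (mod 151)
4^8 ≡ 105^2 = 11025 ≡ 2 (mod 151)
4^16 ≡ 2^2 = 4 ≡ 4 (mod 151)
4^32 ≡ 4^2 = 16 ≡ 16 (mod 151)
4^64 ≡ 16^2 = 256 ≡ 105 (mod 151)
4^128 ≡ 105^2 = 11025 ≡ 2 (mod 151)
150 = 128 + 16 + 4 + 2 in binary powers of 2.
So 4^150 ≡ 2 · 4 · 105 · 16 ≡ 1 (mod 151).
Since the result is 1, base 4 gives no evidence that 151 is composite.

1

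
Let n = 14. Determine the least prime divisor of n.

2

14 is even: 2 divides it.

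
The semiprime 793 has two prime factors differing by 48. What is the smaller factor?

13

Since p = q + 48, we have 793 = q(q + 48), so q² + 48q − 793 = 0.
Discriminant: 48² + 4·793 = 2304 + 3172 = 5476; √5476 = 74.
q = (−48 + 74)/2 = 13, and p = q + 48 = 61.
Check: 13 · 61 = 793.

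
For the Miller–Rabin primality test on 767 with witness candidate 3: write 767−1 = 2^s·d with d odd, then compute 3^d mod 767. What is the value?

139

767 − 1 = 766 = 2^1 · 383, so d = 383.
3^1 ≡ 3 (mod 767)
3^2 ≡ 3^2 = 9 ≡ 9 (mod 767)
3^4 ≡ 9^2 = 81 ≡ 81 (mod 767)
3^8 ≡ 81^2 = 6561 ≡ 425 (mod 767)
3^16 ≡ 425^2 = 180625 ≡ 380 (mod 767)
3^32 ≡ 380^2 = 144400 ≡ 204 (mod 767)
3^64 ≡ 204^2 = 41616 ≡ 198 (mod 767)
3^128 ≡ 198^2 = 39204 ≡ 87 (mod 767)
3^256 ≡ 87^2 = 7569 ≡ 666 (mod 767)
383 = 256 + 64 + 32 + 16 + 8 + 4 + 2 + 1 in binary powers of 2.
So 3^383 ≡ 666 · 198 · 204 · 380 · 425 · 81 · 9 · 3 ≡ 139 (mod 767).
Squaring chain: 139; never reaches −1, so base 3 is a Miller–Rabin witness that 767 is composite.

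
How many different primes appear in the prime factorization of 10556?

4

10556 = 2^2 · 2639
2639 = 7 · 377
377 = 13 · 29
10556 = 2^2 · 7 · 13 · 29, which has 4 distinct prime factors.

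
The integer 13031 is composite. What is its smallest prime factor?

13031 is odd.
Digit sum 8, not divisible by 3.
Ends in 1: not divisible by 5.
7: 13031 = 7·1861 + 4
11: 13031 = 11·1184 + 7
13: 13031 = 13·1002 + 5
17: 13031 = 17·766 + 9
19: 13031 = 19·685 + 16
23: 13031 = 23·566 + 13
29: 13031 = 29·449 + 10
31: 13031 = 31·420 + 11
37: 13031 = 37·352 + 7
41: 13031 = 41·317 + 34
43: 13031 = 43·303 + 2
47: 13031 = 47·277 + 12
53: 13031 = 53·245 + 46
59: 13031 = 59·220 + 51
61: 13031 = 61·213 + 38
67: 13031 = 67·194 + 33
71: 13031 = 71·183 + 38
73: 13031 = 73·178 + 37
79: 13031 = 79·164 + 75
83: 13031 = 83·157

83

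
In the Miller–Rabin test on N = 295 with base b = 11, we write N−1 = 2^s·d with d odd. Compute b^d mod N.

295 − 1 = 294 = 2^1 · 147, so d = 147.
11^1 ≡ 11 (mod 295)
11^2 ≡ 11^2 = 121 ≡ 121 (mod 295)
11^4 ≡ 121^2 = 14641 ≡ 186 (mod 295)
11^8 ≡ 186^2 = 34596 ≡ 81 (mod 295)
11^16 ≡ 81^2 = 6561 ≡ 71 (mod 295)
11^32 ≡ 71^2 = 5041 ≡ 26 (mod 295)
11^64 ≡ 26^2 = 676 ≡ 86 (mod 295)
11^128 ≡ 86^2 = 7396 ≡ 21 (mod 295)
147 = 128 + 16 + 2 + 1 in binary powers of 2.
So 11^147 ≡ 21 · 71 · 121 · 11 ≡ 56 (mod 295).
Squaring chain: 56; never reaches −1, so base 11 is a Miller–Rabin witness that 295 is composite.

56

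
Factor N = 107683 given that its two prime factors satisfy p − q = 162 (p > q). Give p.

Since p = q + 162, we have 107683 = q(q + 162), so q² + 162q − 107683 = 0.
Discriminant: 162² + 4·107683 = 26244 + 430732 = 456976; √456976 = 676.
q = (−162 + 676)/2 = 257, and p = q + 162 = 419.
Check: 257 · 419 = 107683.

419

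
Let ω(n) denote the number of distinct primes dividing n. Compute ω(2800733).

5

2800733 = 13 · 215441
215441 = 17 · 12673
12673 = 19 · 667
667 = 23 · 29
2800733 = 13 · 17 · 19 · 23 · 29, which has 5 distinct prime factors.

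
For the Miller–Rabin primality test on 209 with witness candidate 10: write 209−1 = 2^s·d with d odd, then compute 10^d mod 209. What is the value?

32

209 − 1 = 208 = 2^4 · 13, so d = 13.
10^1 ≡ 10 (mod 209)
10^2 ≡ 10^2 = 100 ≡ 100 (mod 209)
10^4 ≡ 100^2 = 10000 ≡ 177 (mod 209)
10^8 ≡ 177^2 = 31329 ≡ 188 (mod 209)
13 = 8 + 4 + 1 in binary powers of 2.
So 10^13 ≡ 188 · 177 · 10 ≡ 32 (mod 209).
Squaring chain: 32 → 188 → 23 → 111; never reaches −1, so base 10 is a Miller–Rabin witness that 209 is composite.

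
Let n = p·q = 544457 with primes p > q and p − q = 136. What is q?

673

Since p = q + 136, we have 544457 = q(q + 136), so q² + 136q − 544457 = 0.
Discriminant: 136² + 4·544457 = 18496 + 2177828 = 2196324; √2196324 = 1482.
q = (−136 + 1482)/2 = 673, and p = q + 136 = 809.
Check: 673 · 809 = 544457.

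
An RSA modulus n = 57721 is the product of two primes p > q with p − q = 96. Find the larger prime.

Since p = q + 96, we have 57721 = q(q + 96), so q² + 96q − 57721 = 0.
Discriminant: 96² + 4·57721 = 9216 + 230884 = 240100; √240100 = 490.
q = (−96 + 490)/2 = 197, and p = q + 96 = 293.
Check: 197 · 293 = 57721.

293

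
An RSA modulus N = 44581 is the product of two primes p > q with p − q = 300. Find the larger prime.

Since p = q + 300, we have 44581 = q(q + 300), so q² + 300q − 44581 = 0.
Discriminant: 300² + 4·44581 = 90000 + 178324 = 268324; √268324 = 518.
q = (−300 + 518)/2 = 109, and p = q + 300 = 409.
Check: 109 · 409 = 44581.

409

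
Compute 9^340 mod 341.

9^1 ≡ 9 (mod 341)
9^2 ≡ 9^2 = 81 ≡ 81 (mod 341)
9^4 ≡ 81^2 = 6561 ≡ 82 (mod 341)
9^8 ≡ 82^2 = 6724 ≡ 245 (mod 341)
9^16 ≡ 245^2 = 60025 ≡ 9 (mod 341)
9^32 ≡ 9^2 = 81 ≡ 81 (mod 341)
9^64 ≡ 81^2 = 6561 ≡ 82 (mod 341)
9^128 ≡ 82^2 = 6724 ≡ 245 (mod 341)
9^256 ≡ 245^2 = 60025 ≡ 9 (mod 341)
340 = 256 + 64 + 16 + 4 in binary powers of 2.
So 9^340 ≡ 9 · 82 · 9 · 82 ≡ 67 (mod 341).
Since 67 ≠ 1, base 9 is a Fermat witness: 341 is composite.

67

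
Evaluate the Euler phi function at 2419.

2320

Factor: 2419 = 41 · 59.
φ(2419) = (41−1) · (59−1) = 40 · 58 = 2320.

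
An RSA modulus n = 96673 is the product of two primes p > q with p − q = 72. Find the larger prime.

Since p = q + 72, we have 96673 = q(q + 72), so q² + 72q − 96673 = 0.
Discriminant: 72² + 4·96673 = 5184 + 386692 = 391876; √391876 = 626.
q = (−72 + 626)/2 = 277, and p = q + 72 = 349.
Check: 277 · 349 = 96673.

349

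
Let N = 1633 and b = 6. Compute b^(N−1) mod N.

1549

6^1 ≡ 6 (mod 1633)
6^2 ≡ 6^2 = 36 ≡ 36 (mod 1633)
6^4 ≡ 36^2 = 1296 ≡ 1296 (mod 1633)
6^8 ≡ 1296^2 = 1679616 ≡ 892 (mod 1633)
6^16 ≡ 892^2 = 795664 ≡ 393 (mod 1633)
6^32 ≡ 393^2 = 154449 ≡ 947 (mod 1633)
6^64 ≡ 947^2 = 896809 ≡ 292 (mod 1633)
6^128 ≡ 292^2 = 85264 ≡ 348 (mod 1633)
6^256 ≡ 348^2 = 121104 ≡ 262 (mod 1633)
6^512 ≡ 262^2 = 68644 ≡ 58 (mod 1633)
6^1024 ≡ 58^2 = 3364 ≡ 98 (mod 1633)
1632 = 1024 + 512 + 64 + 32 in binary powers of 2.
So 6^1632 ≡ 98 · 58 · 292 · 947 ≡ 1549 (mod 1633).
Since 1549 ≠ 1, base 6 is a Fermat witness: 1633 is composite.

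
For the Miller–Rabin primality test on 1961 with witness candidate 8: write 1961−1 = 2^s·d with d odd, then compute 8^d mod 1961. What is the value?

1961 − 1 = 1960 = 2^3 · 245, so d = 245.
8^1 ≡ 8 (mod 1961)
8^2 ≡ 8^2 = 64 ≡ 64 (mod 1961)
8^4 ≡ 64^2 = 4096 ≡ 174 (mod 1961)
8^8 ≡ 174^2 = 30276 ≡ 861 (mod 1961)
8^16 ≡ 861^2 = 741321 ≡ 63 (mod 1961)
8^32 ≡ 63^2 = 3969 ≡ 47 (mod 1961)
8^64 ≡ 47^2 = 2209 ≡ 248 (mod 1961)
8^128 ≡ 248^2 = 61504 ≡ 713 (mod 1961)
245 = 128 + 64 + 32 + 16 + 4 + 1 in binary powers of 2.
So 8^245 ≡ 713 · 248 · 47 · 63 · 174 · 8 ≡ 393 (mod 1961).
Squaring chain: 393 → 1491 → 1268; never reaches −1, so base 8 is a Miller–Rabin witness that 1961 is composite.

393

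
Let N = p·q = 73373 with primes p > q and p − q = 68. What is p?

307

Since p = q + 68, we have 73373 = q(q + 68), so q² + 68q − 73373 = 0.
Discriminant: 68² + 4·73373 = 4624 + 293492 = 298116; √298116 = 546.
q = (−68 + 546)/2 = 239, and p = q + 68 = 307.
Check: 239 · 307 = 73373.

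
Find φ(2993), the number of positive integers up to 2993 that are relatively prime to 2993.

Factor: 2993 = 41 · 73.
φ(2993) = (41−1) · (73−1) = 40 · 72 = 2880.

2880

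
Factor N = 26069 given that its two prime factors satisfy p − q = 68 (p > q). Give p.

Since p = q + 68, we have 26069 = q(q + 68), so q² + 68q − 26069 = 0.
Discriminant: 68² + 4·26069 = 4624 + 104276 = 108900; √108900 = 330.
q = (−68 + 330)/2 = 131, and p = q + 68 = 199.
Check: 131 · 199 = 26069.

199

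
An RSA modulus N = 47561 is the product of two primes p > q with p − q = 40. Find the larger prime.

Since p = q + 40, we have 47561 = q(q + 40), so q² + 40q − 47561 = 0.
Discriminant: 40² + 4·47561 = 1600 + 190244 = 191844; √191844 = 438.
q = (−40 + 438)/2 = 199, and p = q + 40 = 239.
Check: 199 · 239 = 47561.

239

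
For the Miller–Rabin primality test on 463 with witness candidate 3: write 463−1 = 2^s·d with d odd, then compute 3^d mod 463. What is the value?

463 − 1 = 462 = 2^1 · 231, so d = 231.
3^1 ≡ 3 (mod 463)
3^2 ≡ 3^2 = 9 ≡ 9 (mod 463)
3^4 ≡ 9^2 = 81 ≡ 81 (mod 463)
3^8 ≡ 81^2 = 6561 ≡ 79 (mod 463)
3^16 ≡ 79^2 = 6241 ≡ 222 (mod 463)
3^32 ≡ 222^2 = 49284 ≡ 206 (mod 463)
3^64 ≡ 206^2 = 42436 ≡ 303 (mod 463)
3^128 ≡ 303^2 = 91809 ≡ 135 (mod 463)
231 = 128 + 64 + 32 + 4 + 2 + 1 in binary powers of 2.
So 3^231 ≡ 135 · 303 · 206 · 81 · 9 · 3 ≡ 462 (mod 463).
Since 3^d ≡ 462 (mod 463), base 3 does not prove 463 composite.

462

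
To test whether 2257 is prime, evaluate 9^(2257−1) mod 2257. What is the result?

9^1 ≡ 9 (mod 2257)
9^2 ≡ 9^2 = 81 ≡ 81 (mod 2257)
9^4 ≡ 81^2 = 6561 ≡ 2047 (mod 2257)
9^8 ≡ 2047^2 = 4190209 ≡ 1217 (mod 2257)
9^16 ≡ 1217^2 = 1481089 ≡ 497 (mod 2257)
9^32 ≡ 497^2 = 247009 ≡ 996 (mod 2257)
9^64 ≡ 996^2 = 992016 ≡ 1193 (mod 2257)
9^128 ≡ 1193^2 = 1423249 ≡ 1339 (mod 2257)
9^256 ≡ 1339^2 = 1792921 ≡ 863 (mod 2257)
9^512 ≡ 863^2 = 744769 ≡ 2216 (mod 2257)
9^1024 ≡ 2216^2 = 4910656 ≡ 1681 (mod 2257)
9^2048 ≡ 1681^2 = 2825761 ≡ 2254 (mod 2257)
2256 = 2048 + 128 + 64 + 16 in binary powers of 2.
So 9^2256 ≡ 2254 · 1339 · 1193 · 497 ≡ 1046 (mod 2257).
Since 1046 ≠ 1, base 9 is a Fermat witness: 2257 is composite.

1046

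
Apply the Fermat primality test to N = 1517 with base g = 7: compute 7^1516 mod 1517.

7^1 ≡ 7 (mod 1517)
7^2 ≡ 7^2 = 49 ≡ 49 (mod 1517)
7^4 ≡ 49^2 = 2401 ≡ 884 (mod 1517)
7^8 ≡ 884^2 = 781456 ≡ 201 (mod 1517)
7^16 ≡ 201^2 = 40401 ≡ 959 (mod 1517)
7^32 ≡ 959^2 = 919681 ≡ 379 (mod 1517)
7^64 ≡ 379^2 = 143641 ≡ 1043 (mod 1517)
7^128 ≡ 1043^2 = 1087849 ≡ 160 (mod 1517)
7^256 ≡ 160^2 = 25600 ≡ 1328 (mod 1517)
7^512 ≡ 1328^2 = 1763584 ≡ 830 (mod 1517)
7^1024 ≡ 830^2 = 688900 ≡ 182 (mod 1517)
1516 = 1024 + 256 + 128 + 64 + 32 + 8 + 4 in binary powers of 2.
So 7^1516 ≡ 182 · 1328 · 160 · 1043 · 379 · 201 · 884 ≡ 107 (mod 1517).
Since 107 ≠ 1, base 7 is a Fermat witness: 1517 is composite.

107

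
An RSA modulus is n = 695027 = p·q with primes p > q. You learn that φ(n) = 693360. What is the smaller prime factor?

φ(n) = (p−1)(q−1) = n − (p+q) + 1, so p + q = 695027 − 693360 + 1 = 1668.
p and q are the roots of t² − 1668t + 695027 = 0.
Discriminant: 1668² − 4·695027 = 2782224 − 2780108 = 2116; √2116 = 46.
q = (1668 − 46)/2 = 811, p = (1668 + 46)/2 = 857.
Check: 811 · 857 = 695027.

811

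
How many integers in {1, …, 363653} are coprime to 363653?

Factor: 363653 = 23 · 97 · 163.
φ(363653) = (23−1) · (97−1) · (163−1) = 22 · 96 · 162 = 342144.

342144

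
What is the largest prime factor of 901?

901 = 17 · 53
53 is prime.
So 901 = 17 · 53; the largest prime factor is 53.

53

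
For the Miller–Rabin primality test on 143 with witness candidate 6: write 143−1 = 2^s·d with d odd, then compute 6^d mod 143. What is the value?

50

143 − 1 = 142 = 2^1 · 71, so d = 71.
6^1 ≡ 6 (mod 143)
6^2 ≡ 6^2 = 36 ≡ 36 (mod 143)
6^4 ≡ 36^2 = 1296 ≡ 9 (mod 143)
6^8 ≡ 9^2 = 81 ≡ 81 (mod 143)
6^16 ≡ 81^2 = 6561 ≡ 126 (mod 143)
6^32 ≡ 126^2 = 15876 ≡ 3 (mod 143)
6^64 ≡ 3^2 = 9 ≡ 9 (mod 143)
71 = 64 + 4 + 2 + 1 in binary powers of 2.
So 6^71 ≡ 9 · 9 · 36 · 6 ≡ 50 (mod 143).
Squaring chain: 50; never reaches −1, so base 6 is a Miller–Rabin witness that 143 is composite.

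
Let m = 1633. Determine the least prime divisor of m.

23

1633 is odd.
Digit sum 13, not divisible by 3.
Ends in 3: not divisible by 5.
7: 1633 = 7·233 + 2
11: 1633 = 11·148 + 5
13: 1633 = 13·125 + 8
17: 1633 = 17·96 + 1
19: 1633 = 19·85 + 18
23: 1633 = 23·71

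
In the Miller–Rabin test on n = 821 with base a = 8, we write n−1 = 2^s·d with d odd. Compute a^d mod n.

821 − 1 = 820 = 2^2 · 205, so d = 205.
8^1 ≡ 8 (mod 821)
8^2 ≡ 8^2 = 64 ≡ 64 (mod 821)
8^4 ≡ 64^2 = 4096 ≡ 812 (mod 821)
8^8 ≡ 812^2 = 659344 ≡ 81 (mod 821)
8^16 ≡ 81^2 = 6561 ≡ 814 (mod 821)
8^32 ≡ 814^2 = 662596 ≡ 49 (mod 821)
8^64 ≡ 49^2 = 2401 ≡ 759 (mod 821)
8^128 ≡ 759^2 = 576081 ≡ 560 (mod 821)
205 = 128 + 64 + 8 + 4 + 1 in binary powers of 2.
So 8^205 ≡ 560 · 759 · 81 · 812 · 8 ≡ 526 (mod 821).
Squaring chain: 526 → 820; reaches −1, so base 8 does not prove 821 composite.

526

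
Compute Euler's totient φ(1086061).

1044288

Factor: 1086061 = 37 · 149 · 197.
φ(1086061) = (37−1) · (149−1) · (197−1) = 36 · 148 · 196 = 1044288.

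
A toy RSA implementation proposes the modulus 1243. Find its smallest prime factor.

1243 is odd.
Digit sum 10, not divisible by 3.
Ends in 3: not divisible by 5.
7: 1243 = 7·177 + 4
11: 1243 = 11·113

11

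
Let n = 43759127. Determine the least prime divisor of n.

79

43759127 is odd.
Digit sum 38, not divisible by 3.
Ends in 7: not divisible by 5.
7: 43759127 = 7·6251303 + 6
11: 43759127 = 11·3978102 + 5
13: 43759127 = 13·3366086 + 9
17: 43759127 = 17·2574066 + 5
19: 43759127 = 19·2303111 + 18
23: 43759127 = 23·1902570 + 17
29: 43759127 = 29·1508935 + 12
31: 43759127 = 31·1411584 + 23
37: 43759127 = 37·1182679 + 4
41: 43759127 = 41·1067295 + 32
43: 43759127 = 43·1017654 + 5
47: 43759127 = 47·931045 + 12
53: 43759127 = 53·825643 + 48
59: 43759127 = 59·741680 + 7
61: 43759127 = 61·717362 + 45
67: 43759127 = 67·653121 + 20
71: 43759127 = 71·616325 + 52
73: 43759127 = 73·599440 + 7
79: 43759127 = 79·553913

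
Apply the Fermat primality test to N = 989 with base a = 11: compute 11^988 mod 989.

11^1 ≡ 11 (mod 989)
11^2 ≡ 11^2 = 121 ≡ 121 (mod 989)
11^4 ≡ 121^2 = 14641 ≡ 795 (mod 989)
11^8 ≡ 795^2 = 632025 ≡ 54 (mod 989)
11^16 ≡ 54^2 = 2916 ≡ 938 (mod 989)
11^32 ≡ 938^2 = 879844 ≡ 623 (mod 989)
11^64 ≡ 623^2 = 388129 ≡ 441 (mod 989)
11^128 ≡ 441^2 = 194481 ≡ 637 (mod 989)
11^256 ≡ 637^2 = 405769 ≡ 279 (mod 989)
11^512 ≡ 279^2 = 77841 ≡ 699 (mod 989)
988 = 512 + 256 + 128 + 64 + 16 + 8 + 4 in binary powers of 2.
So 11^988 ≡ 699 · 279 · 637 · 441 · 938 · 54 · 795 ≡ 441 (mod 989).
Since 441 ≠ 1, base 11 is a Fermat witness: 989 is composite.

441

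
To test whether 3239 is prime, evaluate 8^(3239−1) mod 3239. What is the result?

640

8^1 ≡ 8 (mod 3239)
8^2 ≡ 8^2 = 64 ≡ 64 (mod 3239)
8^4 ≡ 64^2 = 4096 ≡ 857 (mod 3239)
8^8 ≡ 857^2 = 734449 ≡ 2435 (mod 3239)
8^16 ≡ 2435^2 = 5929225 ≡ 1855 (mod 3239)
8^32 ≡ 1855^2 = 3441025 ≡ 1207 (mod 3239)
8^64 ≡ 1207^2 = 1456849 ≡ 2538 (mod 3239)
8^128 ≡ 2538^2 = 6441444 ≡ 2312 (mod 3239)
8^256 ≡ 2312^2 = 5345344 ≡ 994 (mod 3239)
8^512 ≡ 994^2 = 988036 ≡ 141 (mod 3239)
8^1024 ≡ 141^2 = 19881 ≡ 447 (mod 3239)
8^2048 ≡ 447^2 = 199809 ≡ 2230 (mod 3239)
3238 = 2048 + 1024 + 128 + 32 + 4 + 2 in binary powers of 2.
So 8^3238 ≡ 2230 · 447 · 2312 · 1207 · 857 · 64 ≡ 640 (mod 3239).
Since 640 ≠ 1, base 8 is a Fermat witness: 3239 is composite.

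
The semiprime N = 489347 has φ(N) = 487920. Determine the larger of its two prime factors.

φ(n) = (p−1)(q−1) = n − (p+q) + 1, so p + q = 489347 − 487920 + 1 = 1428.
p and q are the roots of t² − 1428t + 489347 = 0.
Discriminant: 1428² − 4·489347 = 2039184 − 1957388 = 81796; √81796 = 286.
q = (1428 − 286)/2 = 571, p = (1428 + 286)/2 = 857.
Check: 571 · 857 = 489347.

857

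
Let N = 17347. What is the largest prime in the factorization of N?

83

17347 = 11 · 1577
1577 = 19 · 83
83 is prime.
So 17347 = 11 · 19 · 83; the largest prime factor is 83.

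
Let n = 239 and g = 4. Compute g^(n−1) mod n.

4^1 ≡ 4 (mod 239)
4^2 ≡ 4^2 = 16 ≡ 16 (mod 239)
4^4 ≡ 16^2 = 256 ≡ 17 (mod 239)
4^8 ≡ 17^2 = 289 ≡ 50 (mod 239)
4^16 ≡ 50^2 = 2500 ≡ 110 (mod 239)
4^32 ≡ 110^2 = 12100 ≡ 150 (mod 239)
4^64 ≡ 150^2 = 22500 ≡ 34 (mod 239)
4^128 ≡ 34^2 = 1156 ≡ 200 (mod 239)
238 = 128 + 64 + 32 + 8 + 4 + 2 in binary powers of 2.
So 4^238 ≡ 200 · 34 · 150 · 50 · 17 · 16 ≡ 1 (mod 239).
Since the result is 1, base 4 gives no evidence that 239 is composite.

1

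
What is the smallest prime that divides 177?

177 is odd.
Digit sum 15, divisible by 3.

3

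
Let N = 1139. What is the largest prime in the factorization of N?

1139 = 17 · 67
67 is prime.
So 1139 = 17 · 67; the largest prime factor is 67.

67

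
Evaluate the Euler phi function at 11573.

11340

Factor: 11573 = 71 · 163.
φ(11573) = (71−1) · (163−1) = 70 · 162 = 11340.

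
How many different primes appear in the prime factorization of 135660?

6

135660 = 2^2 · 33915
33915 = 3 · 11305
11305 = 5 · 2261
2261 = 7 · 323
323 = 17 · 19
135660 = 2^2 · 3 · 5 · 7 · 17 · 19, which has 6 distinct prime factors.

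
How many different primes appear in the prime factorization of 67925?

67925 = 5^2 · 2717
2717 = 11 · 247
247 = 13 · 19
67925 = 5^2 · 11 · 13 · 19, which has 4 distinct prime factors.

4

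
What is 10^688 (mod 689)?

10^1 ≡ 10 (mod 689)
10^2 ≡ 10^2 = 100 ≡ 100 (mod 689)
10^4 ≡ 100^2 = 10000 ≡ 354 (mod 689)
10^8 ≡ 354^2 = 125316 ≡ 607 (mod 689)
10^16 ≡ 607^2 = 368449 ≡ 523 (mod 689)
10^32 ≡ 523^2 = 273529 ≡ 685 (mod 689)
10^64 ≡ 685^2 = 469225 ≡ 16 (mod 689)
10^128 ≡ 16^2 = 256 ≡ 256 (mod 689)
10^256 ≡ 256^2 = 65536 ≡ 81 (mod 689)
10^512 ≡ 81^2 = 6561 ≡ 360 (mod 689)
688 = 512 + 128 + 32 + 16 in binary powers of 2.
So 10^688 ≡ 360 · 256 · 685 · 523 ≡ 16 (mod 689).
Since 16 ≠ 1, base 10 is a Fermat witness: 689 is composite.

16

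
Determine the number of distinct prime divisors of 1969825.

5

1969825 = 5^2 · 78793
78793 = 11 · 7163
7163 = 13 · 551
551 = 19 · 29
1969825 = 5^2 · 11 · 13 · 19 · 29, which has 5 distinct prime factors.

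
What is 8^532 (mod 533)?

8^1 ≡ 8 (mod 533)
8^2 ≡ 8^2 = 64 ≡ 64 (mod 533)
8^4 ≡ 64^2 = 4096 ≡ 365 (mod 533)
8^8 ≡ 365^2 = 133225 ≡ 508 (mod 533)
8^16 ≡ 508^2 = 258064 ≡ 92 (mod 533)
8^32 ≡ 92^2 = 8464 ≡ 469 (mod 533)
8^64 ≡ 469^2 = 219961 ≡ 365 (mod 533)
8^128 ≡ 365^2 = 133225 ≡ 508 (mod 533)
8^256 ≡ 508^2 = 258064 ≡ 92 (mod 533)
8^512 ≡ 92^2 = 8464 ≡ 469 (mod 533)
532 = 512 + 16 + 4 in binary powers of 2.
So 8^532 ≡ 469 · 92 · 365 ≡ 469 (mod 533).
Since 469 ≠ 1, base 8 is a Fermat witness: 533 is composite.

469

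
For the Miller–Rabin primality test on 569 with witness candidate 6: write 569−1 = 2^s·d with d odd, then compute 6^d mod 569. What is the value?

493

569 − 1 = 568 = 2^3 · 71, so d = 71.
6^1 ≡ 6 (mod 569)
6^2 ≡ 6^2 = 36 ≡ 36 (mod 569)
6^4 ≡ 36^2 = 1296 ≡ 158 (mod 569)
6^8 ≡ 158^2 = 24964 ≡ 497 (mod 569)
6^16 ≡ 497^2 = 247009 ≡ 63 (mod 569)
6^32 ≡ 63^2 = 3969 ≡ 555 (mod 569)
6^64 ≡ 555^2 = 308025 ≡ 196 (mod 569)
71 = 64 + 4 + 2 + 1 in binary powers of 2.
So 6^71 ≡ 196 · 158 · 36 · 6 ≡ 493 (mod 569).
Squaring chain: 493 → 86 → 568; reaches −1, so base 6 does not prove 569 composite.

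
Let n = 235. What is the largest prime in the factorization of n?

47

235 = 5 · 47
47 is prime.
So 235 = 5 · 47; the largest prime factor is 47.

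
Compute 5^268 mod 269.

1

5^1 ≡ 5 (mod 269)
5^2 ≡ 5^2 = 25 ≡ 25 (mod 269)
5^4 ≡ 25^2 = 625 ≡ 87 (mod 269)
5^8 ≡ 87^2 = 7569 ≡ 37 (mod 269)
5^16 ≡ 37^2 = 1369 ≡ 24 (mod 269)
5^32 ≡ 24^2 = 576 ≡ 38 (mod 269)
5^64 ≡ 38^2 = 1444 ≡ 99 (mod 269)
5^128 ≡ 99^2 = 9801 ≡ 117 (mod 269)
5^256 ≡ 117^2 = 13689 ≡ 239 (mod 269)
268 = 256 + 8 + 4 in binary powers of 2.
So 5^268 ≡ 239 · 37 · 87 ≡ 1 (mod 269).
Since the result is 1, base 5 gives no evidence that 269 is composite.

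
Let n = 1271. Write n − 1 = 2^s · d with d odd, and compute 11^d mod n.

1271 − 1 = 1270 = 2^1 · 635, so d = 635.
11^1 ≡ 11 (mod 1271)
11^2 ≡ 11^2 = 121 ≡ 121 (mod 1271)
11^4 ≡ 121^2 = 14641 ≡ 660 (mod 1271)
11^8 ≡ 660^2 = 435600 ≡ 918 (mod 1271)
11^16 ≡ 918^2 = 842724 ≡ 51 (mod 1271)
11^32 ≡ 51^2 = 2601 ≡ 59 (mod 1271)
11^64 ≡ 59^2 = 3481 ≡ 939 (mod 1271)
11^128 ≡ 939^2 = 881721 ≡ 918 (mod 1271)
11^256 ≡ 918^2 = 842724 ≡ 51 (mod 1271)
11^512 ≡ 51^2 = 2601 ≡ 59 (mod 1271)
635 = 512 + 64 + 32 + 16 + 8 + 2 + 1 in binary powers of 2.
So 11^635 ≡ 59 · 939 · 59 · 51 · 918 · 121 · 11 ≡ 998 (mod 1271).
Squaring chain: 998; never reaches −1, so base 11 is a Miller–Rabin witness that 1271 is composite.

998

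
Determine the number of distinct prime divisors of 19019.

4

19019 = 7 · 2717
2717 = 11 · 247
247 = 13 · 19
19019 = 7 · 11 · 13 · 19, which has 4 distinct prime factors.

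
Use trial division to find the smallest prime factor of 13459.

43

13459 is odd.
Digit sum 22, not divisible by 3.
Ends in 9: not divisible by 5.
7: 13459 = 7·1922 + 5
11: 13459 = 11·1223 + 6
13: 13459 = 13·1035 + 4
17: 13459 = 17·791 + 12
19: 13459 = 19·708 + 7
23: 13459 = 23·585 + 4
29: 13459 = 29·464 + 3
31: 13459 = 31·434 + 5
37: 13459 = 37·363 + 28
41: 13459 = 41·328 + 11
43: 13459 = 43·313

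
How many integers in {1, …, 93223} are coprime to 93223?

84000

Factor: 93223 = 13 · 71 · 101.
φ(93223) = (13−1) · (71−1) · (101−1) = 12 · 70 · 100 = 84000.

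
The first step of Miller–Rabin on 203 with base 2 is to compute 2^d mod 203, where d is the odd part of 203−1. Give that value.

137

203 − 1 = 202 = 2^1 · 101, so d = 101.
2^1 ≡ 2 (mod 203)
2^2 ≡ 2^2 = 4 ≡ 4 (mod 203)
2^4 ≡ 4^2 = 16 ≡ 16 (mod 203)
2^8 ≡ 16^2 = 256 ≡ 53 (mod 203)
2^16 ≡ 53^2 = 2809 ≡ 170 (mod 203)
2^32 ≡ 170^2 = 28900 ≡ 74 (mod 203)
2^64 ≡ 74^2 = 5476 ≡ 198 (mod 203)
101 = 64 + 32 + 4 + 1 in binary powers of 2.
So 2^101 ≡ 198 · 74 · 16 · 2 ≡ 137 (mod 203).
Squaring chain: 137; never reaches −1, so base 2 is a Miller–Rabin witness that 203 is composite.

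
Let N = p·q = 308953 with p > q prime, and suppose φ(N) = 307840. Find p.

593

φ(n) = (p−1)(q−1) = n − (p+q) + 1, so p + q = 308953 − 307840 + 1 = 1114.
p and q are the roots of t² − 1114t + 308953 = 0.
Discriminant: 1114² − 4·308953 = 1240996 − 1235812 = 5184; √5184 = 72.
q = (1114 − 72)/2 = 521, p = (1114 + 72)/2 = 593.
Check: 521 · 593 = 308953.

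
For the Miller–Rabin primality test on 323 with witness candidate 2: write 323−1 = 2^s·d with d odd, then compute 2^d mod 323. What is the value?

323 − 1 = 322 = 2^1 · 161, so d = 161.
2^1 ≡ 2 (mod 323)
2^2 ≡ 2^2 = 4 ≡ 4 (mod 323)
2^4 ≡ 4^2 = 16 ≡ 16 (mod 323)
2^8 ≡ 16^2 = 256 ≡ 256 (mod 323)
2^16 ≡ 256^2 = 65536 ≡ 290 (mod 323)
2^32 ≡ 290^2 = 84100 ≡ 120 (mod 323)
2^64 ≡ 120^2 = 14400 ≡ 188 (mod 323)
2^128 ≡ 188^2 = 35344 ≡ 137 (mod 323)
161 = 128 + 32 + 1 in binary powers of 2.
So 2^161 ≡ 137 · 120 · 2 ≡ 257 (mod 323).
Squaring chain: 257; never reaches −1, so base 2 is a Miller–Rabin witness that 323 is composite.

257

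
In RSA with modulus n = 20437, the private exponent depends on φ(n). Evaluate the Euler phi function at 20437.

Factor: 20437 = 107 · 191.
φ(20437) = (107−1) · (191−1) = 106 · 190 = 20140.

20140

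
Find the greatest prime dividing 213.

213 = 3 · 71
71 is prime.
So 213 = 3 · 71; the largest prime factor is 71.

71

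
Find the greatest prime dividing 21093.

21093 = 3 · 7031
7031 = 79 · 89
89 is prime.
So 21093 = 3 · 79 · 89; the largest prime factor is 89.

89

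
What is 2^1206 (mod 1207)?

2^1 ≡ 2 (mod 1207)
2^2 ≡ 2^2 = 4 ≡ 4 (mod 1207)
2^4 ≡ 4^2 = 16 ≡ 16 (mod 1207)
2^8 ≡ 16^2 = 256 ≡ 256 (mod 1207)
2^16 ≡ 256^2 = 65536 ≡ 358 (mod 1207)
2^32 ≡ 358^2 = 128164 ≡ 222 (mod 1207)
2^64 ≡ 222^2 = 49284 ≡ 1004 (mod 1207)
2^128 ≡ 1004^2 = 1008016 ≡ 171 (mod 1207)
2^256 ≡ 171^2 = 29241 ≡ 273 (mod 1207)
2^512 ≡ 273^2 = 74529 ≡ 902 (mod 1207)
2^1024 ≡ 902^2 = 813604 ≡ 86 (mod 1207)
1206 = 1024 + 128 + 32 + 16 + 4 + 2 in binary powers of 2.
So 2^1206 ≡ 86 · 171 · 222 · 358 · 16 · 4 ≡ 642 (mod 1207).
Since 642 ≠ 1, base 2 is a Fermat witness: 1207 is composite.

642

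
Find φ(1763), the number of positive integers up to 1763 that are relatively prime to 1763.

1680

Factor: 1763 = 41 · 43.
φ(1763) = (41−1) · (43−1) = 40 · 42 = 1680.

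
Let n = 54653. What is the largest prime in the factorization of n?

54653 = 31 · 1763
1763 = 41 · 43
43 is prime.
So 54653 = 31 · 41 · 43; the largest prime factor is 43.

43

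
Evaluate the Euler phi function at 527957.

Factor: 527957 = 41 · 79 · 163.
φ(527957) = (41−1) · (79−1) · (163−1) = 40 · 78 · 162 = 505440.

505440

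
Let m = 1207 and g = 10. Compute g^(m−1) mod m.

10^1 ≡ 10 (mod 1207)
10^2 ≡ 10^2 = 100 ≡ 100 (mod 1207)
10^4 ≡ 100^2 = 10000 ≡ 344 (mod 1207)
10^8 ≡ 344^2 = 118336 ≡ 50 (mod 1207)
10^16 ≡ 50^2 = 2500 ≡ 86 (mod 1207)
10^32 ≡ 86^2 = 7396 ≡ 154 (mod 1207)
10^64 ≡ 154^2 = 23716 ≡ 783 (mod 1207)
10^128 ≡ 783^2 = 613089 ≡ 1140 (mod 1207)
10^256 ≡ 1140^2 = 1299600 ≡ 868 (mod 1207)
10^512 ≡ 868^2 = 753424 ≡ 256 (mod 1207)
10^1024 ≡ 256^2 = 65536 ≡ 358 (mod 1207)
1206 = 1024 + 128 + 32 + 16 + 4 + 2 in binary powers of 2.
So 10^1206 ≡ 358 · 1140 · 154 · 86 · 344 · 100 ≡ 1080 (mod 1207).
Since 1080 ≠ 1, base 10 is a Fermat witness: 1207 is composite.

1080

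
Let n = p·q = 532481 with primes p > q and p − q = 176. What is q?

Since p = q + 176, we have 532481 = q(q + 176), so q² + 176q − 532481 = 0.
Discriminant: 176² + 4·532481 = 30976 + 2129924 = 2160900; √2160900 = 1470.
q = (−176 + 1470)/2 = 647, and p = q + 176 = 823.
Check: 647 · 823 = 532481.

647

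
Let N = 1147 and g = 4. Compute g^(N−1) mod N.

1120

4^1 ≡ 4 (mod 1147)
4^2 ≡ 4^2 = 16 ≡ 16 (mod 1147)
4^4 ≡ 16^2 = 256 ≡ 256 (mod 1147)
4^8 ≡ 256^2 = 65536 ≡ 157 (mod 1147)
4^16 ≡ 157^2 = 24649 ≡ 562 (mod 1147)
4^32 ≡ 562^2 = 315844 ≡ 419 (mod 1147)
4^64 ≡ 419^2 = 175561 ≡ 70 (mod 1147)
4^128 ≡ 70^2 = 4900 ≡ 312 (mod 1147)
4^256 ≡ 312^2 = 97344 ≡ 996 (mod 1147)
4^512 ≡ 996^2 = 992016 ≡ 1008 (mod 1147)
4^1024 ≡ 1008^2 = 1016064 ≡ 969 (mod 1147)
1146 = 1024 + 64 + 32 + 16 + 8 + 2 in binary powers of 2.
So 4^1146 ≡ 969 · 70 · 419 · 562 · 157 · 16 ≡ 1120 (mod 1147).
Since 1120 ≠ 1, base 4 is a Fermat witness: 1147 is composite.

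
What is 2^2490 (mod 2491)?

2^1 ≡ 2 (mod 2491)
2^2 ≡ 2^2 = 4 ≡ 4 (mod 2491)
2^4 ≡ 4^2 = 16 ≡ 16 (mod 2491)
2^8 ≡ 16^2 = 256 ≡ 256 (mod 2491)
2^16 ≡ 256^2 = 65536 ≡ 770 (mod 2491)
2^32 ≡ 770^2 = 592900 ≡ 42 (mod 2491)
2^64 ≡ 42^2 = 1764 ≡ 1764 (mod 2491)
2^128 ≡ 1764^2 = 3111696 ≡ 437 (mod 2491)
2^256 ≡ 437^2 = 190969 ≡ 1653 (mod 2491)
2^512 ≡ 1653^2 = 2732409 ≡ 2273 (mod 2491)
2^1024 ≡ 2273^2 = 5166529 ≡ 195 (mod 2491)
2^2048 ≡ 195^2 = 38025 ≡ 660 (mod 2491)
2490 = 2048 + 256 + 128 + 32 + 16 + 8 + 2 in binary powers of 2.
So 2^2490 ≡ 660 · 1653 · 437 · 42 · 770 · 256 · 4 ≡ 2414 (mod 2491).
Since 2414 ≠ 1, base 2 is a Fermat witness: 2491 is composite.

2414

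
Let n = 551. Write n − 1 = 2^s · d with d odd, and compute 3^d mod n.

414

551 − 1 = 550 = 2^1 · 275, so d = 275.
3^1 ≡ 3 (mod 551)
3^2 ≡ 3^2 = 9 ≡ 9 (mod 551)
3^4 ≡ 9^2 = 81 ≡ 81 (mod 551)
3^8 ≡ 81^2 = 6561 ≡ 500 (mod 551)
3^16 ≡ 500^2 = 250000 ≡ 397 (mod 551)
3^32 ≡ 397^2 = 157609 ≡ 23 (mod 551)
3^64 ≡ 23^2 = 529 ≡ 529 (mod 551)
3^128 ≡ 529^2 = 279841 ≡ 484 (mod 551)
3^256 ≡ 484^2 = 234256 ≡ 81 (mod 551)
275 = 256 + 16 + 2 + 1 in binary powers of 2.
So 3^275 ≡ 81 · 397 · 9 · 3 ≡ 414 (mod 551).
Squaring chain: 414; never reaches −1, so base 3 is a Miller–Rabin witness that 551 is composite.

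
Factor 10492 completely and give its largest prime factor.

10492 = 2 · 5246
5246 = 2 · 2623
2623 = 43 · 61
61 is prime.
So 10492 = 2^2 · 43 · 61; the largest prime factor is 61.

61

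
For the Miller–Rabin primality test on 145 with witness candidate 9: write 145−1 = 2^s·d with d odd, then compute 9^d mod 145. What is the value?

145 − 1 = 144 = 2^4 · 9, so d = 9.
9^1 ≡ 9 (mod 145)
9^2 ≡ 9^2 = 81 ≡ 81 (mod 145)
9^4 ≡ 81^2 = 6561 ≡ 36 (mod 145)
9^8 ≡ 36^2 = 1296 ≡ 136 (mod 145)
9 = 8 + 1 in binary powers of 2.
So 9^9 ≡ 136 · 9 ≡ 64 (mod 145).
Squaring chain: 64 → 36 → 136 → 81; never reaches −1, so base 9 is a Miller–Rabin witness that 145 is composite.

64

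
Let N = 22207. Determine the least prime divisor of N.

53

22207 is odd.
Digit sum 13, not divisible by 3.
Ends in 7: not divisible by 5.
7: 22207 = 7·3172 + 3
11: 22207 = 11·2018 + 9
13: 22207 = 13·1708 + 3
17: 22207 = 17·1306 + 5
19: 22207 = 19·1168 + 15
23: 22207 = 23·965 + 12
29: 22207 = 29·765 + 22
31: 22207 = 31·716 + 11
37: 22207 = 37·600 + 7
41: 22207 = 41·541 + 26
43: 22207 = 43·516 + 19
47: 22207 = 47·472 + 23
53: 22207 = 53·419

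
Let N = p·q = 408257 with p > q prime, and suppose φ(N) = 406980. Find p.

φ(n) = (p−1)(q−1) = n − (p+q) + 1, so p + q = 408257 − 406980 + 1 = 1278.
p and q are the roots of t² − 1278t + 408257 = 0.
Discriminant: 1278² − 4·408257 = 1633284 − 1633028 = 256; √256 = 16.
q = (1278 − 16)/2 = 631, p = (1278 + 16)/2 = 647.
Check: 631 · 647 = 408257.

647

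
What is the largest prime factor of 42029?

61

42029 = 13 · 3233
3233 = 53 · 61
61 is prime.
So 42029 = 13 · 53 · 61; the largest prime factor is 61.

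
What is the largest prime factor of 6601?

6601 = 7 · 943
943 = 23 · 41
41 is prime.
So 6601 = 7 · 23 · 41; the largest prime factor is 41.

41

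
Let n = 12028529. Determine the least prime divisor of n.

12028529 is odd.
Digit sum 29, not divisible by 3.
Ends in 9: not divisible by 5.
7: 12028529 = 7·1718361 + 2
11: 12028529 = 11·1093502 + 7
13: 12028529 = 13·925271 + 6
17: 12028529 = 17·707560 + 9
19: 12028529 = 19·633080 + 9
23: 12028529 = 23·522979 + 12
29: 12028529 = 29·414776 + 25
31: 12028529 = 31·388017 + 2
37: 12028529 = 37·325095 + 14
41: 12028529 = 41·293378 + 31
43: 12028529 = 43·279733 + 10
47: 12028529 = 47·255926 + 7
53: 12028529 = 53·226953 + 20
59: 12028529 = 59·203873 + 22
61: 12028529 = 61·197189

61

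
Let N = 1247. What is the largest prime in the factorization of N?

43

1247 = 29 · 43
43 is prime.
So 1247 = 29 · 43; the largest prime factor is 43.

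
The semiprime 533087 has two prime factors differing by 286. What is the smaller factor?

601

Since p = q + 286, we have 533087 = q(q + 286), so q² + 286q − 533087 = 0.
Discriminant: 286² + 4·533087 = 81796 + 2132348 = 2214144; √2214144 = 1488.
q = (−286 + 1488)/2 = 601, and p = q + 286 = 887.
Check: 601 · 887 = 533087.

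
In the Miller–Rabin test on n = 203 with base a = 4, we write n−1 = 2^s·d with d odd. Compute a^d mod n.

93

203 − 1 = 202 = 2^1 · 101, so d = 101.
4^1 ≡ 4 (mod 203)
4^2 ≡ 4^2 = 16 ≡ 16 (mod 203)
4^4 ≡ 16^2 = 256 ≡ 53 (mod 203)
4^8 ≡ 53^2 = 2809 ≡ 170 (mod 203)
4^16 ≡ 170^2 = 28900 ≡ 74 (mod 203)
4^32 ≡ 74^2 = 5476 ≡ 198 (mod 203)
4^64 ≡ 198^2 = 39204 ≡ 25 (mod 203)
101 = 64 + 32 + 4 + 1 in binary powers of 2.
So 4^101 ≡ 25 · 198 · 53 · 4 ≡ 93 (mod 203).
Squaring chain: 93; never reaches −1, so base 4 is a Miller–Rabin witness that 203 is composite.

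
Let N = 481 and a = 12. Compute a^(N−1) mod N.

248

12^1 ≡ 12 (mod 481)
12^2 ≡ 12^2 = 144 ≡ 144 (mod 481)
12^4 ≡ 144^2 = 20736 ≡ 53 (mod 481)
12^8 ≡ 53^2 = 2809 ≡ 404 (mod 481)
12^16 ≡ 404^2 = 163216 ≡ 157 (mod 481)
12^32 ≡ 157^2 = 24649 ≡ 118 (mod 481)
12^64 ≡ 118^2 = 13924 ≡ 456 (mod 481)
12^128 ≡ 456^2 = 207936 ≡ 144 (mod 481)
12^256 ≡ 144^2 = 20736 ≡ 53 (mod 481)
480 = 256 + 128 + 64 + 32 in binary powers of 2.
So 12^480 ≡ 53 · 144 · 456 · 118 ≡ 248 (mod 481).
Since 248 ≠ 1, base 12 is a Fermat witness: 481 is composite.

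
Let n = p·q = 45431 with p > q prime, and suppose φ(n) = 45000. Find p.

251

φ(n) = (p−1)(q−1) = n − (p+q) + 1, so p + q = 45431 − 45000 + 1 = 432.
p and q are the roots of t² − 432t + 45431 = 0.
Discriminant: 432² − 4·45431 = 186624 − 181724 = 4900; √4900 = 70.
q = (432 − 70)/2 = 181, p = (432 + 70)/2 = 251.
Check: 181 · 251 = 45431.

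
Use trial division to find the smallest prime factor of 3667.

19

3667 is odd.
Digit sum 22, not divisible by 3.
Ends in 7: not divisible by 5.
7: 3667 = 7·523 + 6
11: 3667 = 11·333 + 4
13: 3667 = 13·282 + 1
17: 3667 = 17·215 + 12
19: 3667 = 19·193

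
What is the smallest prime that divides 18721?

18721 is odd.
Digit sum 19, not divisible by 3.
Ends in 1: not divisible by 5.
7: 18721 = 7·2674 + 3
11: 18721 = 11·1701 + 10
13: 18721 = 13·1440 + 1
17: 18721 = 17·1101 + 4
19: 18721 = 19·985 + 6
23: 18721 = 23·813 + 22
29: 18721 = 29·645 + 16
31: 18721 = 31·603 + 28
37: 18721 = 37·505 + 36
41: 18721 = 41·456 + 25
43: 18721 = 43·435 + 16
47: 18721 = 47·398 + 15
53: 18721 = 53·353 + 12
59: 18721 = 59·317 + 18
61: 18721 = 61·306 + 55
67: 18721 = 67·279 + 28
71: 18721 = 71·263 + 48
73: 18721 = 73·256 + 33
79: 18721 = 79·236 + 77
83: 18721 = 83·225 + 46
89: 18721 = 89·210 + 31
97: 18721 = 97·193

97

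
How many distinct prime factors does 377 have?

377 = 13 · 29
377 = 13 · 29, which has 2 distinct prime factors.

2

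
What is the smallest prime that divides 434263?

23

434263 is odd.
Digit sum 22, not divisible by 3.
Ends in 3: not divisible by 5.
7: 434263 = 7·62037 + 4
11: 434263 = 11·39478 + 5
13: 434263 = 13·33404 + 11
17: 434263 = 17·25544 + 15
19: 434263 = 19·22855 + 18
23: 434263 = 23·18881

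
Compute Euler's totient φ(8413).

8188

Factor: 8413 = 47 · 179.
φ(8413) = (47−1) · (179−1) = 46 · 178 = 8188.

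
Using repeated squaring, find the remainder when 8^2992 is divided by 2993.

8^1 ≡ 8 (mod 2993)
8^2 ≡ 8^2 = 64 ≡ 64 (mod 2993)
8^4 ≡ 64^2 = 4096 ≡ 1103 (mod 2993)
8^8 ≡ 1103^2 = 1216609 ≡ 1451 (mod 2993)
8^16 ≡ 1451^2 = 2105401 ≡ 1322 (mod 2993)
8^32 ≡ 1322^2 = 1747684 ≡ 2765 (mod 2993)
8^64 ≡ 2765^2 = 7645225 ≡ 1103 (mod 2993)
8^128 ≡ 1103^2 = 1216609 ≡ 1451 (mod 2993)
8^256 ≡ 1451^2 = 2105401 ≡ 1322 (mod 2993)
8^512 ≡ 1322^2 = 1747684 ≡ 2765 (mod 2993)
8^1024 ≡ 2765^2 = 7645225 ≡ 1103 (mod 2993)
8^2048 ≡ 1103^2 = 1216609 ≡ 1451 (mod 2993)
2992 = 2048 + 512 + 256 + 128 + 32 + 16 in binary powers of 2.
So 8^2992 ≡ 1451 · 2765 · 1322 · 1451 · 2765 · 1322 ≡ 592 (mod 2993).
Since 592 ≠ 1, base 8 is a Fermat witness: 2993 is composite.

592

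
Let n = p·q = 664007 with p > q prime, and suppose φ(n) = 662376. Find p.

φ(n) = (p−1)(q−1) = n − (p+q) + 1, so p + q = 664007 − 662376 + 1 = 1632.
p and q are the roots of t² − 1632t + 664007 = 0.
Discriminant: 1632² − 4·664007 = 2663424 − 2656028 = 7396; √7396 = 86.
q = (1632 − 86)/2 = 773, p = (1632 + 86)/2 = 859.
Check: 773 · 859 = 664007.

859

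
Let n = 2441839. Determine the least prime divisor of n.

31

2441839 is odd.
Digit sum 31, not divisible by 3.
Ends in 9: not divisible by 5.
7: 2441839 = 7·348834 + 1
11: 2441839 = 11·221985 + 4
13: 2441839 = 13·187833 + 10
17: 2441839 = 17·143637 + 10
19: 2441839 = 19·128517 + 16
23: 2441839 = 23·106166 + 21
29: 2441839 = 29·84201 + 10
31: 2441839 = 31·78769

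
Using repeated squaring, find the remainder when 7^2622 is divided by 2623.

7^1 ≡ 7 (mod 2623)
7^2 ≡ 7^2 = 49 ≡ 49 (mod 2623)
7^4 ≡ 49^2 = 2401 ≡ 2401 (mod 2623)
7^8 ≡ 2401^2 = 5764801 ≡ 2070 (mod 2623)
7^16 ≡ 2070^2 = 4284900 ≡ 1541 (mod 2623)
7^32 ≡ 1541^2 = 2374681 ≡ 866 (mod 2623)
7^64 ≡ 866^2 = 749956 ≡ 2401 (mod 2623)
7^128 ≡ 2401^2 = 5764801 ≡ 2070 (mod 2623)
7^256 ≡ 2070^2 = 4284900 ≡ 1541 (mod 2623)
7^512 ≡ 1541^2 = 2374681 ≡ 866 (mod 2623)
7^1024 ≡ 866^2 = 749956 ≡ 2401 (mod 2623)
7^2048 ≡ 2401^2 = 5764801 ≡ 2070 (mod 2623)
2622 = 2048 + 512 + 32 + 16 + 8 + 4 + 2 in binary powers of 2.
So 7^2622 ≡ 2070 · 866 · 866 · 1541 · 2070 · 2401 · 49 ≡ 1979 (mod 2623).
Since 1979 ≠ 1, base 7 is a Fermat witness: 2623 is composite.

1979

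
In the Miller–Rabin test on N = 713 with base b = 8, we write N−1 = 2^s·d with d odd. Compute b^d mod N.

713 − 1 = 712 = 2^3 · 89, so d = 89.
8^1 ≡ 8 (mod 713)
8^2 ≡ 8^2 = 64 ≡ 64 (mod 713)
8^4 ≡ 64^2 = 4096 ≡ 531 (mod 713)
8^8 ≡ 531^2 = 281961 ≡ 326 (mod 713)
8^16 ≡ 326^2 = 106276 ≡ 39 (mod 713)
8^32 ≡ 39^2 = 1521 ≡ 95 (mod 713)
8^64 ≡ 95^2 = 9025 ≡ 469 (mod 713)
89 = 64 + 16 + 8 + 1 in binary powers of 2.
So 8^89 ≡ 469 · 39 · 326 · 8 ≡ 376 (mod 713).
Squaring chain: 376 → 202 → 163; never reaches −1, so base 8 is a Miller–Rabin witness that 713 is composite.

376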